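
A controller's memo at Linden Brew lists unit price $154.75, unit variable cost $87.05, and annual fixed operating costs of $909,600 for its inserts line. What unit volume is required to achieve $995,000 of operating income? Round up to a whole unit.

28,133 inserts

Each unit contributes $154.75 − $87.05 = $67.70.
Required volume = (fixed costs + target profit) ÷ CM = ($909,600 + $995,000) ÷ $67.70 = 28,132.94, so 28,133 inserts.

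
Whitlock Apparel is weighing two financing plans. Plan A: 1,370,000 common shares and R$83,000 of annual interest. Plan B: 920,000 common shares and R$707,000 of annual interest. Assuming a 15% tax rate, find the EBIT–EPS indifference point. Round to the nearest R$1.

At indifference, (EBIT − 83,000)(1 − t)/1,370,000 = (EBIT − 707,000)(1 − t)/920,000.
Cancelling (1 − t) and cross-multiplying: 920,000·(EBIT − 83,000) = 1,370,000·(EBIT − 707,000).
EBIT × (1,370,000 − 920,000) = 707,000 × 1,370,000 − 83,000 × 920,000 = 892,230,000,000, so EBIT = 892,230,000,000 ÷ 450,000 = 1,982,733.33.

R$1,982,733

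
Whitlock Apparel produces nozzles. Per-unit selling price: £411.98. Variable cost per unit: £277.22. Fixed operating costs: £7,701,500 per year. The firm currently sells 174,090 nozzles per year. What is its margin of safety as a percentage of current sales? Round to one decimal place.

67.2%

Contribution margin per unit = £411.98 − £277.22 = £134.76. Break-even units = £7,701,500 ÷ £134.76 = 57,149.75; break-even revenue = 57,149.75 × £411.98 = £23,544,553.06.
Current sales = 174,090 × £411.98 = £71,721,598.20.
Margin of safety = (£71,721,598.20 − £23,544,553.06) ÷ £71,721,598.20 = 67.2%.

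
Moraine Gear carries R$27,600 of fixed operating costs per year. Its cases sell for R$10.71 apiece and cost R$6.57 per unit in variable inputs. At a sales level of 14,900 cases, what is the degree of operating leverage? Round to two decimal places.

1.81

Contribution at this volume is 14,900 × R$4.14 = R$61,686.00.
Operating income = contribution − fixed costs = R$61,686.00 − R$27,600 = R$34,086.00.
Degree of operating leverage = R$61,686.00 / R$34,086.00 = 1.8097.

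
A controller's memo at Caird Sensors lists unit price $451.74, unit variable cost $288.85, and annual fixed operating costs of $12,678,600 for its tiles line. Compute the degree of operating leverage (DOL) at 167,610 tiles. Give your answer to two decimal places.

1.87

Contribution at this volume is 167,610 × $162.89 = $27,301,992.90.
Subtracting fixed costs: EBIT = $27,301,992.90 − $12,678,600 = $14,623,392.90.
DOL = contribution ÷ EBIT = $27,301,992.90 ÷ $14,623,392.90 = 1.8670.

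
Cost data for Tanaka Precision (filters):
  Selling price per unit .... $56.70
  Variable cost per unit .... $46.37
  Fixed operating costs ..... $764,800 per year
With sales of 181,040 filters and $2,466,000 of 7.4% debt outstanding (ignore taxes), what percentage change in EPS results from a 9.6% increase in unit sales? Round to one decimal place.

+19.5%

Contribution at this volume is 181,040 × $10.33 = $1,870,143.20.
Operating income = contribution − fixed costs = $1,870,143.20 − $764,800 = $1,105,343.20.
After interest of $182,484.00, pre-tax earnings = $922,859.20.
Degree of combined leverage = contribution ÷ (EBIT − I) = $1,870,143.20 ÷ $922,859.20 = 2.0265.
%ΔEPS = DCL × %ΔSales = 2.0265 × +9.6% = +19.5%.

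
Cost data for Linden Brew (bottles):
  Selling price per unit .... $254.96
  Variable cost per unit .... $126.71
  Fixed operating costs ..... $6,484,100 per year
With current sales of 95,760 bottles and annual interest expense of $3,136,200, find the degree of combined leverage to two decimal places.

Total contribution margin = 95,760 × $128.25 = $12,281,220.00.
Operating income = contribution − fixed costs = $12,281,220.00 − $6,484,100 = $5,797,120.00. Interest = $3,136,200.00.
DOL = $12,281,220.00 ÷ $5,797,120.00 = 2.1185; DFL = $5,797,120.00 ÷ $2,660,920.00 = 2.1786.
DCL = DOL × DFL = 2.1185 × 2.1786 = 4.6154.

4.62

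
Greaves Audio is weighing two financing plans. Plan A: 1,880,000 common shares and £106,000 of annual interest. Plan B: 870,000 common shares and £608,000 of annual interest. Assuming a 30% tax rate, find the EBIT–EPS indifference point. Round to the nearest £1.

£1,040,416

Set EPS_A = EPS_B: (EBIT − £106,000)(1 − 0.30) ÷ 1,880,000 = (EBIT − £608,000)(1 − 0.30) ÷ 870,000.
Cancelling (1 − t) and cross-multiplying: 870,000·(EBIT − 106,000) = 1,880,000·(EBIT − 608,000).
Solving, EBIT = (608,000·1,880,000 − 106,000·870,000) / (1,880,000 − 870,000) = 1,050,820,000,000 / 1,010,000 = 1,040,415.84.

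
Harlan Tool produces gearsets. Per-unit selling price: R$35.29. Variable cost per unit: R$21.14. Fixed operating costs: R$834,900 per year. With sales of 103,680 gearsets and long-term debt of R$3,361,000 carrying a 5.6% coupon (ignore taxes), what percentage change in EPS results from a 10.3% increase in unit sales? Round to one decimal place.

At 103,680 units, contribution = 103,680 × R$14.15 = R$1,467,072.00.
Subtracting fixed costs: EBIT = R$1,467,072.00 − R$834,900 = R$632,172.00.
After interest of R$188,216.00, pre-tax earnings = R$443,956.00.
DCL = total CM / (EBIT − I) = R$1,467,072.00 / R$443,956.00 = 3.3045.
%ΔEPS = DCL × %ΔSales = 3.3045 × +10.3% = +34.0%.

+34.0%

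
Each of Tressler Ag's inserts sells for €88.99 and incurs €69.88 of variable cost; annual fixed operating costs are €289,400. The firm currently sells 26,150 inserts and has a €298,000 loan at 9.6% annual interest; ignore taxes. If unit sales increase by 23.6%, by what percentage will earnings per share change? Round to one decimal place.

+64.9%

At 26,150 units, contribution = 26,150 × €19.11 = €499,726.50.
Operating income = contribution − fixed costs = €499,726.50 − €289,400 = €210,326.50.
After interest of €28,608.00, pre-tax earnings = €181,718.50.
DCL = total CM / (EBIT − I) = €499,726.50 / €181,718.50 = 2.7500.
EPS therefore changes by 2.7500 × (+23.6%) = +64.9%.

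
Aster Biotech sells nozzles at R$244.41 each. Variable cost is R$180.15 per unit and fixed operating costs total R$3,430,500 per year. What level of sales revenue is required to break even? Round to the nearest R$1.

CM per unit = R$244.41 − R$180.15 = R$64.26; CM ratio = R$64.26 / R$244.41 = 0.2629.
Break-even revenue = fixed costs × price ÷ CM = R$3,430,500 × R$244.41 ÷ R$64.26 = R$13,047,751.

R$13,047,751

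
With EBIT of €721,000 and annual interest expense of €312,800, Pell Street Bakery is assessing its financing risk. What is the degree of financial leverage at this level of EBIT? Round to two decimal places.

1.77

Interest = €312,800.00.
Degree of financial leverage = EBIT / (EBIT − interest) = €721,000 / €408,200.00 = 1.7663.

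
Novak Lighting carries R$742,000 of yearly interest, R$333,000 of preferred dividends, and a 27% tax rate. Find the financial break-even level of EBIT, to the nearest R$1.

R$1,198,164

Grossing the preferred dividend up to pre-tax terms: R$333,000 / (1 − 0.27) = R$456,164.38.
EPS = 0 when EBIT covers interest plus the pre-tax preferred burden: R$742,000 + R$456,164.38 = R$1,198,164.38.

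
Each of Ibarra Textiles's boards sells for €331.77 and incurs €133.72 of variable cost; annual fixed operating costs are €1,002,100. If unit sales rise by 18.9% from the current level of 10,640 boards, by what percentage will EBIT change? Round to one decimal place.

Contribution at this volume is 10,640 × €198.05 = €2,107,252.00.
Subtracting fixed costs: EBIT = €2,107,252.00 − €1,002,100 = €1,105,152.00.
DOL = contribution ÷ EBIT = €2,107,252.00 ÷ €1,105,152.00 = 1.9068.
Operating income changes by 1.9068 × +18.9% = +36.0%.

+36.0%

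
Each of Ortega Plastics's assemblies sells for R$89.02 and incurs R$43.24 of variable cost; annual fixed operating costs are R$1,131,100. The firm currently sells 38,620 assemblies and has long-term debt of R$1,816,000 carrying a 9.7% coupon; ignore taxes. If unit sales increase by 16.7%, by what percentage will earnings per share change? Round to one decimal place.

At 38,620 units, contribution = 38,620 × R$45.78 = R$1,768,023.60.
Subtracting fixed costs: EBIT = R$1,768,023.60 − R$1,131,100 = R$636,923.60.
After interest of R$176,152.00, pre-tax earnings = R$460,771.60.
Degree of combined leverage = contribution ÷ (EBIT − I) = R$1,768,023.60 ÷ R$460,771.60 = 3.8371.
EPS therefore changes by 3.8371 × (+16.7%) = +64.1%.

+64.1%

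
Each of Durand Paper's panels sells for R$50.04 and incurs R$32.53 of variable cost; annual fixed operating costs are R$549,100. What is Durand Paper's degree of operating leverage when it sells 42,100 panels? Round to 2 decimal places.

3.92

Contribution at this volume is 42,100 × R$17.51 = R$737,171.00.
Operating income = contribution − fixed costs = R$737,171.00 − R$549,100 = R$188,071.00.
So DOL = total CM / EBIT = R$737,171.00 / R$188,071.00 = 3.9196.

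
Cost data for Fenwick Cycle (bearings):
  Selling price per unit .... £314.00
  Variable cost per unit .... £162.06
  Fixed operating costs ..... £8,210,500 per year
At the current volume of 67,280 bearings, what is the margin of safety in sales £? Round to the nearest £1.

£4,158,058

Unit CM = price − variable cost = £314.00 − £162.06 = £151.94. Break-even units = £8,210,500 ÷ £151.94 = 54,037.78; break-even revenue = 54,037.78 × £314.00 = £16,967,862.31.
Current sales = 67,280 × £314.00 = £21,125,920.00.
Margin of safety = £21,125,920.00 − £16,967,862.31 = £4,158,058.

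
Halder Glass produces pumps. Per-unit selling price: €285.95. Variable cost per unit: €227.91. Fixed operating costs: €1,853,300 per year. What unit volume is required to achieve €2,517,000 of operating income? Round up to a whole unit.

75,299 pumps

Each unit contributes €285.95 − €227.91 = €58.04.
Need Q such that Q × €58.04 − €1,853,300 = €2,517,000, i.e. Q = €4,370,300 / €58.04 = 75,298.07 → 75,299.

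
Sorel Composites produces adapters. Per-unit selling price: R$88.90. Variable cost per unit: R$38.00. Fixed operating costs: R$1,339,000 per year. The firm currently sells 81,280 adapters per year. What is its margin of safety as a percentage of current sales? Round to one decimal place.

67.6%

Contribution margin per unit = R$88.90 − R$38.00 = R$50.90. Break-even units = R$1,339,000 ÷ R$50.90 = 26,306.48; break-even revenue = 26,306.48 × R$88.90 = R$2,338,646.37.
Current sales = 81,280 × R$88.90 = R$7,225,792.00.
Margin of safety = (R$7,225,792.00 − R$2,338,646.37) ÷ R$7,225,792.00 = 67.6%.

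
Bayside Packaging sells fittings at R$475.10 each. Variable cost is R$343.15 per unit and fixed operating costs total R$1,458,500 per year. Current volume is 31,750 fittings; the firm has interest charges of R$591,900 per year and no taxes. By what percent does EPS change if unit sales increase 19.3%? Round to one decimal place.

+37.8%

Total contribution margin = 31,750 × R$131.95 = R$4,189,412.50.
EBIT = R$4,189,412.50 − R$1,458,500 = R$2,730,912.50.
Interest = R$591,900.00, so EBIT − I = R$2,139,012.50.
Degree of combined leverage = contribution ÷ (EBIT − I) = R$4,189,412.50 ÷ R$2,139,012.50 = 1.9586.
%ΔEPS = DCL × %ΔSales = 1.9586 × +19.3% = +37.8%.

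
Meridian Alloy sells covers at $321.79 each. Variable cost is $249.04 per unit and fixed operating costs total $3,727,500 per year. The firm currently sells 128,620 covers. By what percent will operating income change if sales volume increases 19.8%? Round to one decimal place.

+32.9%

Contribution at this volume is 128,620 × $72.75 = $9,357,105.00.
EBIT = $9,357,105.00 − $3,727,500 = $5,629,605.00.
So DOL = total CM / EBIT = $9,357,105.00 / $5,629,605.00 = 1.6621.
Operating income changes by 1.6621 × +19.8% = +32.9%.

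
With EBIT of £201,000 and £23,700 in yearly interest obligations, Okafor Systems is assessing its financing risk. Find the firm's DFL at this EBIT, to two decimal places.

Annual interest charges come to £23,700.00.
DFL = EBIT ÷ (EBIT − I) = £201,000 ÷ (£201,000 − £23,700.00) = £201,000 ÷ £177,300.00 = 1.1337.

1.13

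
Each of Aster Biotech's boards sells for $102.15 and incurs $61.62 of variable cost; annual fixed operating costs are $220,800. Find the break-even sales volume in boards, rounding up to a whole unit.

Contribution margin per unit = $102.15 − $61.62 = $40.53.
Break-even Q = $220,800 / $40.53 = 5,447.82 → 5,448 boards.

5,448 boards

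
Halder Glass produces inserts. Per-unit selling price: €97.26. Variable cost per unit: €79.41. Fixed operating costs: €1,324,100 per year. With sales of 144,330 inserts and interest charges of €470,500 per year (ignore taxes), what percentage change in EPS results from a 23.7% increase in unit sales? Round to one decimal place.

Contribution at this volume is 144,330 × €17.85 = €2,576,290.50.
Operating income = contribution − fixed costs = €2,576,290.50 − €1,324,100 = €1,252,190.50.
Interest = €470,500.00, so EBIT − I = €781,690.50.
Degree of combined leverage = contribution ÷ (EBIT − I) = €2,576,290.50 ÷ €781,690.50 = 3.2958.
EPS therefore changes by 3.2958 × (+23.7%) = +78.1%.

+78.1%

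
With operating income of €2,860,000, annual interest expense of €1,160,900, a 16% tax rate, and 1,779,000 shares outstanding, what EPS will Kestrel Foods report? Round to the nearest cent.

Pre-tax income = €2,860,000 − €1,160,900.00 = €1,699,100.00.
Net income = €1,699,100.00 × (1 − 0.16) = €1,427,244.00.
Per share: €1,427,244.00 / 1,779,000 shares = €0.80.

€0.80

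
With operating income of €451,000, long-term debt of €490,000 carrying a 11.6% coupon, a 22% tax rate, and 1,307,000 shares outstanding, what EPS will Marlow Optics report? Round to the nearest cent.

Interest = €56,840.00, so EBT = €451,000 − €56,840.00 = €394,160.00.
Net income = €394,160.00 × (1 − 0.22) = €307,444.80.
Per share: €307,444.80 / 1,307,000 shares = €0.24.

€0.24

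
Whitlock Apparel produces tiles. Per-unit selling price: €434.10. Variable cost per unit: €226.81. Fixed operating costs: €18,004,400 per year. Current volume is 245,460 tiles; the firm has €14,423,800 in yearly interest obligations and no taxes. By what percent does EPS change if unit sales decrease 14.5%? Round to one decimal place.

-40.0%

Contribution at this volume is 245,460 × €207.29 = €50,881,403.40.
Subtracting fixed costs: EBIT = €50,881,403.40 − €18,004,400 = €32,877,003.40.
After interest of €14,423,800.00, pre-tax earnings = €18,453,203.40.
Degree of combined leverage = contribution ÷ (EBIT − I) = €50,881,403.40 ÷ €18,453,203.40 = 2.7573.
EPS therefore changes by 2.7573 × (-14.5%) = -40.0%.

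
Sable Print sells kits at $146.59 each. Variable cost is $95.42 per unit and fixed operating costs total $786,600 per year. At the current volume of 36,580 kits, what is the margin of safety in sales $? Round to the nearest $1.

Each unit contributes $146.59 − $95.42 = $51.17. Break-even units = $786,600 ÷ $51.17 = 15,372.29; break-even revenue = 15,372.29 × $146.59 = $2,253,423.76.
Current sales = 36,580 × $146.59 = $5,362,262.20.
Margin of safety = $5,362,262.20 − $2,253,423.76 = $3,108,838.

$3,108,838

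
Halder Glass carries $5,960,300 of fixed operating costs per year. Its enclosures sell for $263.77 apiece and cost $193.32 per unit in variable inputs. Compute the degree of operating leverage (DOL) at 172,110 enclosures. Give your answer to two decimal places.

At 172,110 units, contribution = 172,110 × $70.45 = $12,125,149.50.
EBIT = $12,125,149.50 − $5,960,300 = $6,164,849.50.
Degree of operating leverage = $12,125,149.50 / $6,164,849.50 = 1.9668.

1.97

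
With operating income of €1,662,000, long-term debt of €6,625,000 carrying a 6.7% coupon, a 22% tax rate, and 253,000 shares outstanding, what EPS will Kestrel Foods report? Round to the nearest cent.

Pre-tax income = €1,662,000 − €443,875.00 = €1,218,125.00.
Net income = €1,218,125.00 × (1 − 0.22) = €950,137.50.
Per share: €950,137.50 / 253,000 shares = €3.76.

€3.76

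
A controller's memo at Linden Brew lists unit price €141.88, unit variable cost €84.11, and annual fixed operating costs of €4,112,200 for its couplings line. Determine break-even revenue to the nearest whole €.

€10,099,341

Contribution margin per unit = €141.88 − €84.11 = €57.77, a CM ratio of €57.77 ÷ €141.88 = 0.4072.
Break-even revenue = fixed costs × price ÷ CM = €4,112,200 × €141.88 ÷ €57.77 = €10,099,341.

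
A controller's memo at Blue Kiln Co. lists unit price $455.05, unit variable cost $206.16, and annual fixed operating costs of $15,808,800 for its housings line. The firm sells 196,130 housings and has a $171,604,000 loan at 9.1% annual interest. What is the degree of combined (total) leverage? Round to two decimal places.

Total contribution margin = 196,130 × $248.89 = $48,814,795.70.
Subtracting fixed costs: EBIT = $48,814,795.70 − $15,808,800 = $33,005,995.70. Interest = $15,615,964.00.
DOL = $48,814,795.70 ÷ $33,005,995.70 = 1.4790; DFL = $33,005,995.70 ÷ $17,390,031.70 = 1.8980.
DCL = DOL × DFL = 1.4790 × 1.8980 = 2.8071.

2.81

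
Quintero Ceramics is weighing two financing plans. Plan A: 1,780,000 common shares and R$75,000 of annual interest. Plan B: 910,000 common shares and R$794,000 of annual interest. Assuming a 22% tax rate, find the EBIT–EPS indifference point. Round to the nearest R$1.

R$1,546,057

Set EPS_A = EPS_B: (EBIT − R$75,000)(1 − 0.22) ÷ 1,780,000 = (EBIT − R$794,000)(1 − 0.22) ÷ 910,000.
The (1 − t) factor cancels: (EBIT − 75,000) × 910,000 = (EBIT − 794,000) × 1,780,000.
EBIT × (1,780,000 − 910,000) = 794,000 × 1,780,000 − 75,000 × 910,000 = 1,345,070,000,000, so EBIT = 1,345,070,000,000 ÷ 870,000 = 1,546,057.47.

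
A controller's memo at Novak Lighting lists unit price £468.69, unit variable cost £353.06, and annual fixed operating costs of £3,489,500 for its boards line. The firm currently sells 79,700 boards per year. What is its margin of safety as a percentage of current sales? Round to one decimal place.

62.1%

Each unit contributes £468.69 − £353.06 = £115.63. Break-even units = £3,489,500 ÷ £115.63 = 30,178.15; break-even revenue = 30,178.15 × £468.69 = £14,144,199.21.
Actual sales revenue = 79,700 × £468.69 = £37,354,593.00.
Margin of safety = (£37,354,593.00 − £14,144,199.21) ÷ £37,354,593.00 = 62.1%.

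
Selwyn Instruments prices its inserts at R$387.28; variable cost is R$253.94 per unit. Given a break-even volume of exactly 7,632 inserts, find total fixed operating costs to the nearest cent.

R$1,017,650.88

Each unit contributes R$387.28 − R$253.94 = R$133.34.
Fixed costs = break-even units × CM = 7,632 × R$133.34 = R$1,017,650.88.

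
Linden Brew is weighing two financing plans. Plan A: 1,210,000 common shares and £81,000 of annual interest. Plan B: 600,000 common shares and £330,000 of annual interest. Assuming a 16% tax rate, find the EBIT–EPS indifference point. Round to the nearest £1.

At indifference, (EBIT − 81,000)(1 − t)/1,210,000 = (EBIT − 330,000)(1 − t)/600,000.
Cancelling (1 − t) and cross-multiplying: 600,000·(EBIT − 81,000) = 1,210,000·(EBIT − 330,000).
EBIT × (1,210,000 − 600,000) = 330,000 × 1,210,000 − 81,000 × 600,000 = 350,700,000,000, so EBIT = 350,700,000,000 ÷ 610,000 = 574,918.03.

£574,918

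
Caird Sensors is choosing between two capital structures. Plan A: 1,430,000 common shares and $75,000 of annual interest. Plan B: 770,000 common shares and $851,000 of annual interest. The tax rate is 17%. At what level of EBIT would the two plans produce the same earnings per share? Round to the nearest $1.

$1,756,333

At indifference, (EBIT − 75,000)(1 − t)/1,430,000 = (EBIT − 851,000)(1 − t)/770,000.
The (1 − t) factor cancels: (EBIT − 75,000) × 770,000 = (EBIT − 851,000) × 1,430,000.
EBIT × (1,430,000 − 770,000) = 851,000 × 1,430,000 − 75,000 × 770,000 = 1,159,180,000,000, so EBIT = 1,159,180,000,000 ÷ 660,000 = 1,756,333.33.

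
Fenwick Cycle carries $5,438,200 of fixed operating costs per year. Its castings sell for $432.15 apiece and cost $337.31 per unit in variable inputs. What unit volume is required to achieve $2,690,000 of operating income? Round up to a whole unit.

85,705 castings

Unit CM = price − variable cost = $432.15 − $337.31 = $94.84.
Need Q such that Q × $94.84 − $5,438,200 = $2,690,000, i.e. Q = $8,128,200 / $94.84 = 85,704.34 → 85,705.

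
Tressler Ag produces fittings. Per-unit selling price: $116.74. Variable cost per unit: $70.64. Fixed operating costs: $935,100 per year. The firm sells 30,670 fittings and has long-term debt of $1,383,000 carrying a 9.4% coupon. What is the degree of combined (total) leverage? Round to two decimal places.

4.05

Total contribution margin = 30,670 × $46.10 = $1,413,887.00.
EBIT = $1,413,887.00 − $935,100 = $478,787.00. Interest = $130,002.00, so EBIT − I = $348,785.00.
Degree of total leverage = total CM / (EBIT − interest) = $1,413,887.00 / $348,785.00 = 4.0537.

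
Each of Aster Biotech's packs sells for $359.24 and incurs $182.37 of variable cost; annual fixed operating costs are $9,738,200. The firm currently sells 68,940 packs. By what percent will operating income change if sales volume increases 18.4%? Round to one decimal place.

Total contribution margin = 68,940 × $176.87 = $12,193,417.80.
Subtracting fixed costs: EBIT = $12,193,417.80 − $9,738,200 = $2,455,217.80.
So DOL = total CM / EBIT = $12,193,417.80 / $2,455,217.80 = 4.9663.
%ΔEBIT = DOL × %ΔSales = 4.9663 × +18.4% = +91.4%.

+91.4%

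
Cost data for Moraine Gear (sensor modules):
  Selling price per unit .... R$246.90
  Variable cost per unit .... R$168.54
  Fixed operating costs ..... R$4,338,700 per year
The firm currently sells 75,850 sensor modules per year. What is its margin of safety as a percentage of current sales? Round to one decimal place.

Each unit contributes R$246.90 − R$168.54 = R$78.36. Break-even units = R$4,338,700 ÷ R$78.36 = 55,368.81; break-even revenue = 55,368.81 × R$246.90 = R$13,670,559.34.
Actual sales revenue = 75,850 × R$246.90 = R$18,727,365.00.
Margin of safety = (R$18,727,365.00 − R$13,670,559.34) ÷ R$18,727,365.00 = 27.0%.

27.0%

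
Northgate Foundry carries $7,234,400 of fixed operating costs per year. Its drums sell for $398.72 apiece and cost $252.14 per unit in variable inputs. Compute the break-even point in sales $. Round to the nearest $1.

CM per unit = $398.72 − $252.14 = $146.58; CM ratio = $146.58 / $398.72 = 0.3676.
Break-even revenue = fixed costs × price ÷ CM = $7,234,400 × $398.72 ÷ $146.58 = $19,678,674.

$19,678,674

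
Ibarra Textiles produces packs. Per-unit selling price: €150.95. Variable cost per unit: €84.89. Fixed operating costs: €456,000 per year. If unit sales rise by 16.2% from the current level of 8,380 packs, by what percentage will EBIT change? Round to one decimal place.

+91.9%

At 8,380 units, contribution = 8,380 × €66.06 = €553,582.80.
Subtracting fixed costs: EBIT = €553,582.80 − €456,000 = €97,582.80.
So DOL = total CM / EBIT = €553,582.80 / €97,582.80 = 5.6730.
%ΔEBIT = DOL × %ΔSales = 5.6730 × +16.2% = +91.9%.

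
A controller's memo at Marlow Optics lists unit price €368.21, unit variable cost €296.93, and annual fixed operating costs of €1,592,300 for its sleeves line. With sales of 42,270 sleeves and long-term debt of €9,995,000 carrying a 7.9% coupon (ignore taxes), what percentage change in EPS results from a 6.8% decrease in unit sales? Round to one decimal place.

Total contribution margin = 42,270 × €71.28 = €3,013,005.60.
Subtracting fixed costs: EBIT = €3,013,005.60 − €1,592,300 = €1,420,705.60.
After interest of €789,605.00, pre-tax earnings = €631,100.60.
DCL = total CM / (EBIT − I) = €3,013,005.60 / €631,100.60 = 4.7742.
%ΔEPS = DCL × %ΔSales = 4.7742 × -6.8% = -32.5%.

-32.5%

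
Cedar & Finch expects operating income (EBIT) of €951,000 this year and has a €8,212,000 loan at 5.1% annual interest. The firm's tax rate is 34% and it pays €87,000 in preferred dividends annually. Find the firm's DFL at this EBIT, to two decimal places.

Interest = €418,812.00.
Preferred dividends grossed up pre-tax: €87,000 / (1 − 0.34) = €131,818.18.
DFL = EBIT ÷ [EBIT − I − D_p/(1−t)] = €951,000 ÷ [€951,000 − €418,812.00 − €131,818.18] = €951,000 ÷ €400,369.82 = 2.3753.

2.38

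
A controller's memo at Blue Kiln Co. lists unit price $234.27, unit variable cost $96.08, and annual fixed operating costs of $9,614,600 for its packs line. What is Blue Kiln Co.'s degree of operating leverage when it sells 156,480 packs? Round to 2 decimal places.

At 156,480 units, contribution = 156,480 × $138.19 = $21,623,971.20.
Subtracting fixed costs: EBIT = $21,623,971.20 − $9,614,600 = $12,009,371.20.
Degree of operating leverage = $21,623,971.20 / $12,009,371.20 = 1.8006.

1.80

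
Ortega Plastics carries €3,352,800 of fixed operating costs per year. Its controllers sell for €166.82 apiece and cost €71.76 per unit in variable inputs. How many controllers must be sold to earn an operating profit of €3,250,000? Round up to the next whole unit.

Each unit contributes €166.82 − €71.76 = €95.06.
Need Q such that Q × €95.06 − €3,352,800 = €3,250,000, i.e. Q = €6,602,800 / €95.06 = 69,459.29 → 69,460.

69,460 controllers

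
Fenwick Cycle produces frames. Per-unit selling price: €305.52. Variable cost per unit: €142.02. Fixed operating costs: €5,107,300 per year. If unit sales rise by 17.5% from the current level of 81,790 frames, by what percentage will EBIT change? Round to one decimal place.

+28.3%

Contribution at this volume is 81,790 × €163.50 = €13,372,665.00.
Subtracting fixed costs: EBIT = €13,372,665.00 − €5,107,300 = €8,265,365.00.
So DOL = total CM / EBIT = €13,372,665.00 / €8,265,365.00 = 1.6179.
So EBIT moves 1.6179 × (+17.5%) = +28.3%.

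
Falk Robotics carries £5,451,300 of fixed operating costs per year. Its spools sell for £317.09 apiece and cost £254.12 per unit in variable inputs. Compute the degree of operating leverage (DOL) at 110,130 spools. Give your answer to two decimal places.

At 110,130 units, contribution = 110,130 × £62.97 = £6,934,886.10.
EBIT = £6,934,886.10 − £5,451,300 = £1,483,586.10.
DOL = contribution ÷ EBIT = £6,934,886.10 ÷ £1,483,586.10 = 4.6744.

4.67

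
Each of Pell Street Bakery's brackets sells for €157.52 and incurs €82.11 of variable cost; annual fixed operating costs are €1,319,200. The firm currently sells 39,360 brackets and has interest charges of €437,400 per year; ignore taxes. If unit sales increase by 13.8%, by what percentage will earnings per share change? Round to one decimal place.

+33.8%

At 39,360 units, contribution = 39,360 × €75.41 = €2,968,137.60.
Operating income = contribution − fixed costs = €2,968,137.60 − €1,319,200 = €1,648,937.60.
Interest = €437,400.00, so EBIT − I = €1,211,537.60.
Degree of combined leverage = contribution ÷ (EBIT − I) = €2,968,137.60 ÷ €1,211,537.60 = 2.4499.
EPS therefore changes by 2.4499 × (+13.8%) = +33.8%.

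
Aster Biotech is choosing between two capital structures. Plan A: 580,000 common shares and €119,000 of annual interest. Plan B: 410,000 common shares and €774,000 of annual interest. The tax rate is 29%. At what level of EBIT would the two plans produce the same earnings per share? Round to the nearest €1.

€2,353,706

Set EPS_A = EPS_B: (EBIT − €119,000)(1 − 0.29) ÷ 580,000 = (EBIT − €774,000)(1 − 0.29) ÷ 410,000.
The (1 − t) factor cancels: (EBIT − 119,000) × 410,000 = (EBIT − 774,000) × 580,000.
EBIT × (580,000 − 410,000) = 774,000 × 580,000 − 119,000 × 410,000 = 400,130,000,000, so EBIT = 400,130,000,000 ÷ 170,000 = 2,353,705.88.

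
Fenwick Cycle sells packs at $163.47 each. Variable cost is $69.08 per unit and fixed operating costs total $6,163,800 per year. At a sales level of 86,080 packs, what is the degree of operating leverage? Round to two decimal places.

At 86,080 units, contribution = 86,080 × $94.39 = $8,125,091.20.
EBIT = $8,125,091.20 − $6,163,800 = $1,961,291.20.
So DOL = total CM / EBIT = $8,125,091.20 / $1,961,291.20 = 4.1427.

4.14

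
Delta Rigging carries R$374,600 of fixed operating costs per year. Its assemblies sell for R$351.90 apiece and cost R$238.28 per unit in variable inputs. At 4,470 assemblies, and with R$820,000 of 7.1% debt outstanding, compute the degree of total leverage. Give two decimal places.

Contribution at this volume is 4,470 × R$113.62 = R$507,881.40.
Operating income = contribution − fixed costs = R$507,881.40 − R$374,600 = R$133,281.40. Interest = R$58,220.00.
DOL = R$507,881.40 ÷ R$133,281.40 = 3.8106; DFL = R$133,281.40 ÷ R$75,061.40 = 1.7756.
Combined leverage = 3.8106 × 1.7756 = 6.7661.

6.77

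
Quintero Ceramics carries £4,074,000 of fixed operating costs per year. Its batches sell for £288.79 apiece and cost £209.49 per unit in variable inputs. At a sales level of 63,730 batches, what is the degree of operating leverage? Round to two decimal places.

Total contribution margin = 63,730 × £79.30 = £5,053,789.00.
Subtracting fixed costs: EBIT = £5,053,789.00 − £4,074,000 = £979,789.00.
Degree of operating leverage = £5,053,789.00 / £979,789.00 = 5.1580.

5.16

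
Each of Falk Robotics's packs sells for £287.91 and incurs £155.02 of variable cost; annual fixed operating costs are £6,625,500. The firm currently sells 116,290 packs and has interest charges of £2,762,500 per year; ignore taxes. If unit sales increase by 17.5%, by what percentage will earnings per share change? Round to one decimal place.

+44.6%

At 116,290 units, contribution = 116,290 × £132.89 = £15,453,778.10.
Subtracting fixed costs: EBIT = £15,453,778.10 − £6,625,500 = £8,828,278.10.
Interest = £2,762,500.00, so EBIT − I = £6,065,778.10.
DCL = total CM / (EBIT − I) = £15,453,778.10 / £6,065,778.10 = 2.5477.
EPS therefore changes by 2.5477 × (+17.5%) = +44.6%.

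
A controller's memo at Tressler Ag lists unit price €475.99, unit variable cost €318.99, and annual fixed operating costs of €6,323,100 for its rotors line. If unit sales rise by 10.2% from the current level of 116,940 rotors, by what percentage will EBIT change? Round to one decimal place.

Contribution at this volume is 116,940 × €157.00 = €18,359,580.00.
Subtracting fixed costs: EBIT = €18,359,580.00 − €6,323,100 = €12,036,480.00.
So DOL = total CM / EBIT = €18,359,580.00 / €12,036,480.00 = 1.5253.
Operating income changes by 1.5253 × +10.2% = +15.6%.

+15.6%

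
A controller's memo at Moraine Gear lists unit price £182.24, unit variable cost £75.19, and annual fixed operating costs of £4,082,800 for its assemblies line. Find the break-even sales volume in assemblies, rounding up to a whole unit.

38,140 assemblies

Each unit contributes £182.24 − £75.19 = £107.05.
Break-even Q = £4,082,800 / £107.05 = 38,139.19 → 38,140 assemblies.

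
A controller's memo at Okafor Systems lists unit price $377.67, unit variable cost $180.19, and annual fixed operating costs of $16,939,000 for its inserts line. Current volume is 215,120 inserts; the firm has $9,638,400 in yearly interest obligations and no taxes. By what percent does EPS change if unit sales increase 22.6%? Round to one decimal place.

+60.4%

Contribution at this volume is 215,120 × $197.48 = $42,481,897.60.
EBIT = $42,481,897.60 − $16,939,000 = $25,542,897.60.
After interest of $9,638,400.00, pre-tax earnings = $15,904,497.60.
Degree of combined leverage = contribution ÷ (EBIT − I) = $42,481,897.60 ÷ $15,904,497.60 = 2.6711.
EPS therefore changes by 2.6711 × (+22.6%) = +60.4%.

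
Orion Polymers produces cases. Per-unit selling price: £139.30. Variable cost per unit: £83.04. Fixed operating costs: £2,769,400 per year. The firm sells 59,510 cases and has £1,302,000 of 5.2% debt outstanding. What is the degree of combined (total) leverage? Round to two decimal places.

Contribution at this volume is 59,510 × £56.26 = £3,348,032.60.
EBIT = £3,348,032.60 − £2,769,400 = £578,632.60. Interest = £67,704.00, so EBIT − I = £510,928.60.
DCL = contribution ÷ (EBIT − I) = £3,348,032.60 ÷ £510,928.60 = 6.5528.

6.55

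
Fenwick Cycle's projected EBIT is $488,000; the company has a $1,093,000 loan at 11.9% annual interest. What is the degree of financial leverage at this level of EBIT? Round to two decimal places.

Interest = $130,067.00.
DFL = EBIT ÷ (EBIT − I) = $488,000 ÷ ($488,000 − $130,067.00) = $488,000 ÷ $357,933.00 = 1.3634.

1.36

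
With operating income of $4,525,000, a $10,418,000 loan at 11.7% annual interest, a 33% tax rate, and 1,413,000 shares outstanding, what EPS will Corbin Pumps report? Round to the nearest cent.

Interest = $1,218,906.00, so EBT = $4,525,000 − $1,218,906.00 = $3,306,094.00.
Net income = $3,306,094.00 × (1 − 0.33) = $2,215,082.98.
EPS = $2,215,082.98 ÷ 1,413,000 = $1.57.

$1.57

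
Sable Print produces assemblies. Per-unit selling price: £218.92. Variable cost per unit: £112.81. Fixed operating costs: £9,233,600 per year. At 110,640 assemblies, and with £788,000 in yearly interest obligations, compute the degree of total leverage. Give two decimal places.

Contribution at this volume is 110,640 × £106.11 = £11,740,010.40.
Subtracting fixed costs: EBIT = £11,740,010.40 − £9,233,600 = £2,506,410.40. Interest = £788,000.00.
DOL = £11,740,010.40 ÷ £2,506,410.40 = 4.6840; DFL = £2,506,410.40 ÷ £1,718,410.40 = 1.4586.
Combined leverage = 4.6840 × 1.4586 = 6.8321.

6.83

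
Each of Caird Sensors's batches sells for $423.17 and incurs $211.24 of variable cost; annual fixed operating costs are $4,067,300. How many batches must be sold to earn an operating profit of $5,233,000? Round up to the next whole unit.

Each unit contributes $423.17 − $211.24 = $211.93.
Required volume = (fixed costs + target profit) ÷ CM = ($4,067,300 + $5,233,000) ÷ $211.93 = 43,883.83, so 43,884 batches.

43,884 batches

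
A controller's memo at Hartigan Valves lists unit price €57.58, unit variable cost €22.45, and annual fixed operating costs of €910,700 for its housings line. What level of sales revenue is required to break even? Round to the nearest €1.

Contribution margin per unit = €57.58 − €22.45 = €35.13, a CM ratio of €35.13 ÷ €57.58 = 0.6101.
Break-even sales = FC ÷ CM ratio = €910,700 × €57.58 / €35.13 = €1,492,687.

€1,492,687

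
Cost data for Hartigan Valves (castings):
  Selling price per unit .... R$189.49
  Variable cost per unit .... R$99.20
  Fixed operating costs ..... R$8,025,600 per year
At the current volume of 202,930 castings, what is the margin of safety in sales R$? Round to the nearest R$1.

Contribution margin per unit = R$189.49 − R$99.20 = R$90.29. Break-even units = R$8,025,600 ÷ R$90.29 = 88,886.92; break-even revenue = 88,886.92 × R$189.49 = R$16,843,182.46.
Actual sales revenue = 202,930 × R$189.49 = R$38,453,205.70.
Margin of safety = R$38,453,205.70 − R$16,843,182.46 = R$21,610,023.

R$21,610,023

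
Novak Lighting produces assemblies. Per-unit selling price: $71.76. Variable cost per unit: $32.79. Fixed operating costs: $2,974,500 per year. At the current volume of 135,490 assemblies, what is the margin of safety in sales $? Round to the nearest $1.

Contribution margin per unit = $71.76 − $32.79 = $38.97. Break-even units = $2,974,500 ÷ $38.97 = 76,327.94; break-even revenue = 76,327.94 × $71.76 = $5,477,293.30.
Current sales = 135,490 × $71.76 = $9,722,762.40.
Margin of safety = $9,722,762.40 − $5,477,293.30 = $4,245,469.

$4,245,469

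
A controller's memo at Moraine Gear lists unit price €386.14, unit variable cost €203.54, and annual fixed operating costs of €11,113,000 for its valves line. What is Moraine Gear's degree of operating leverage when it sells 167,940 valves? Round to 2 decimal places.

1.57

At 167,940 units, contribution = 167,940 × €182.60 = €30,665,844.00.
Operating income = contribution − fixed costs = €30,665,844.00 − €11,113,000 = €19,552,844.00.
Degree of operating leverage = €30,665,844.00 / €19,552,844.00 = 1.5684.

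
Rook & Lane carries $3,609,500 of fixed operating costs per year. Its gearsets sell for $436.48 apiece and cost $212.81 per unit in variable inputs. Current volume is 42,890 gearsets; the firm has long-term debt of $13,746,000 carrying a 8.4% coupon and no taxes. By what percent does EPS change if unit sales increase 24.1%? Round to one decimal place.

+47.9%

Total contribution margin = 42,890 × $223.67 = $9,593,206.30.
Operating income = contribution − fixed costs = $9,593,206.30 − $3,609,500 = $5,983,706.30.
Interest = $1,154,664.00, so EBIT − I = $4,829,042.30.
DCL = total CM / (EBIT − I) = $9,593,206.30 / $4,829,042.30 = 1.9866.
%ΔEPS = DCL × %ΔSales = 1.9866 × +24.1% = +47.9%.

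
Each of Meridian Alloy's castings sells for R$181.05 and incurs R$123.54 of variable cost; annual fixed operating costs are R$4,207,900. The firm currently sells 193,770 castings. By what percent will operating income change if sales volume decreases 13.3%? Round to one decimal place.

-21.4%

Total contribution margin = 193,770 × R$57.51 = R$11,143,712.70.
Operating income = contribution − fixed costs = R$11,143,712.70 − R$4,207,900 = R$6,935,812.70.
So DOL = total CM / EBIT = R$11,143,712.70 / R$6,935,812.70 = 1.6067.
Operating income changes by 1.6067 × -13.3% = -21.4%.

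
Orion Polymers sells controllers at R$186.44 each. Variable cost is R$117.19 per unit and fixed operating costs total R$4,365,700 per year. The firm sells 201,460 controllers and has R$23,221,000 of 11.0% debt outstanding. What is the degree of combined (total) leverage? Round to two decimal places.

Total contribution margin = 201,460 × R$69.25 = R$13,951,105.00.
Subtracting fixed costs: EBIT = R$13,951,105.00 − R$4,365,700 = R$9,585,405.00. Interest = R$2,554,310.00.
DOL = R$13,951,105.00 ÷ R$9,585,405.00 = 1.4555; DFL = R$9,585,405.00 ÷ R$7,031,095.00 = 1.3633.
DCL = DOL × DFL = 1.4555 × 1.3633 = 1.9843.

1.98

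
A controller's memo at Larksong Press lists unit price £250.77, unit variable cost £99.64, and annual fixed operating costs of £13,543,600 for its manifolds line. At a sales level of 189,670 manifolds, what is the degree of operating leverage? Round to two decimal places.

At 189,670 units, contribution = 189,670 × £151.13 = £28,664,827.10.
Subtracting fixed costs: EBIT = £28,664,827.10 − £13,543,600 = £15,121,227.10.
DOL = contribution ÷ EBIT = £28,664,827.10 ÷ £15,121,227.10 = 1.8957.

1.90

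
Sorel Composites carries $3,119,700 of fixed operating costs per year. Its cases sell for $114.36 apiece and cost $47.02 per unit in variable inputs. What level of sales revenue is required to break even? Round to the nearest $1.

Contribution margin per unit = $114.36 − $47.02 = $67.34, a CM ratio of $67.34 ÷ $114.36 = 0.5888.
Break-even revenue = fixed costs × price ÷ CM = $3,119,700 × $114.36 ÷ $67.34 = $5,298,023.

$5,298,023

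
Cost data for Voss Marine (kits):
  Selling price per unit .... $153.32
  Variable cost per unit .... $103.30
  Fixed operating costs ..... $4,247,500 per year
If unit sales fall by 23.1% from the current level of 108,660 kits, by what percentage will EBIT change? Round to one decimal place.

At 108,660 units, contribution = 108,660 × $50.02 = $5,435,173.20.
EBIT = $5,435,173.20 − $4,247,500 = $1,187,673.20.
DOL = contribution ÷ EBIT = $5,435,173.20 ÷ $1,187,673.20 = 4.5763.
Operating income changes by 4.5763 × -23.1% = -105.7%.

-105.7%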